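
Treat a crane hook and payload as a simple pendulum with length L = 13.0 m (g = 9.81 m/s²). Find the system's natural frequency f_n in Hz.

For a simple pendulum ω_n = √(g/L) = √(9.81/13.0) = √0.7546 = 0.8687 rad/s.
f_n = ω_n/(2π) = 0.8687/6.283 = 0.1383 Hz.

0.138 Hz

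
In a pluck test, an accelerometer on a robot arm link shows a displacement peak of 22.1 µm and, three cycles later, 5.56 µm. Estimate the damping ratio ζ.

Logarithmic decrement δ = (1/n)·ln(x₀/x_n) = (1/3)·ln(22.1/5.56) = (1/3)·ln(3.975) = 0.4600.
ζ = δ/√(4π² + δ²) = 0.4600/√(39.48 + 0.212) = 0.4600/6.300 = 0.07301.

0.0730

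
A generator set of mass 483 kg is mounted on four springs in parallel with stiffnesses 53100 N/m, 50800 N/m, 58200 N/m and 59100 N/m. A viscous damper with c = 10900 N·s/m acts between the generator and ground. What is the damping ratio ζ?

0.527

Parallel springs add: k_eq = 53100 + 50800 + 58200 + 59100 = 221200 N/m.
ω_n = √(k_eq/m) = √(221200/483) = 21.40 rad/s.
Critical damping c_c = 2√(k_eq·m) = 2√(221200 × 483) = 20670 N·s/m, so ζ = c/c_c = 10900/20670 = 0.5273.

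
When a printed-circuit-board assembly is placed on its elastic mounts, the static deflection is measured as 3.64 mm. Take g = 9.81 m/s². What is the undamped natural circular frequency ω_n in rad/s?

ω_n = √(g/δ_st) = √(9.81/0.00364) = √2695 = 51.91 rad/s.

51.9 rad/s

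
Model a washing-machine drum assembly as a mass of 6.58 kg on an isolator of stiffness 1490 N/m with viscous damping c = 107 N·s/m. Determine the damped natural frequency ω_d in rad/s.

ω_n = √(k/m) = √(1490/6.58) = 15.05 rad/s.
Critical damping c_c = 2√(k·m) = 2√(1490 × 6.58) = 198.0 N·s/m, so ζ = c/c_c = 107/198.0 = 0.5403.
ω_d = ω_n√(1 − ζ²) = 15.05 × √(1 − 0.292) = 12.66 rad/s.

12.7 rad/s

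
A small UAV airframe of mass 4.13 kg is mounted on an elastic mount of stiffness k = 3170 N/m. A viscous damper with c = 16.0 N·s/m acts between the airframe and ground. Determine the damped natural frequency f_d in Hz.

ω_n = √(k/m) = √(3170/4.13) = 27.70 rad/s.
Critical damping c_c = 2√(k·m) = 2√(3170 × 4.13) = 228.8 N·s/m, so ζ = c/c_c = 16.0/228.8 = 0.06992.
ω_d = ω_n√(1 − ζ²) = 27.70 × √(1 − 0.00489) = 27.64 rad/s.
f_d = ω_d/(2π) = 4.399 Hz.

4.40 Hz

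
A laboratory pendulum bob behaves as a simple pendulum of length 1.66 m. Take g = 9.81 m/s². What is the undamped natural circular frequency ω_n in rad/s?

For a simple pendulum ω_n = √(g/L) = √(9.81/1.66) = √5.910 = 2.431 rad/s.

2.43 rad/s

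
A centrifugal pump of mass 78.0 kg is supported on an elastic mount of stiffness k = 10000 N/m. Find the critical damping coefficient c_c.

1770 N·s/m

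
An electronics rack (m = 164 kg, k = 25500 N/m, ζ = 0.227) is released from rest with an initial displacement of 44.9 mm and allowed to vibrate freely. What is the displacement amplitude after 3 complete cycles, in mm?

Logarithmic decrement δ = 2πζ/√(1 − ζ²) = 2π × 0.2270/√(1 − 0.0515) = 1.465.
After n cycles, x_n/x₀ = e^(−nδ), so x_3 = 44.9 × e^(−3 × 1.465) = 44.9 × 0.01236 = 0.5548 mm.

0.555 mm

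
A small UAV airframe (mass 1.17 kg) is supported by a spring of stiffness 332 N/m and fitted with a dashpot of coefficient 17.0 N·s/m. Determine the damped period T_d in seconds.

0.413 s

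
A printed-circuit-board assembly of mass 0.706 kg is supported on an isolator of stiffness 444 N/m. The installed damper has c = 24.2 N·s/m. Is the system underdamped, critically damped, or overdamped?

underdamped

c_c = 2√(k·m) = 35.41 N·s/m; ζ = c/c_c = 24.2/35.41 = 0.683.
Since ζ < 1 the system is underdamped.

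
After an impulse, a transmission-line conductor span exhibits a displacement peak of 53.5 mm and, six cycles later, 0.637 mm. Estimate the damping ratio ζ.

0.117

Logarithmic decrement δ = (1/n)·ln(x₀/x_n) = (1/6)·ln(53.5/0.637) = (1/6)·ln(83.99) = 0.7384.
ζ = δ/√(4π² + δ²) = 0.7384/√(39.48 + 0.545) = 0.7384/6.326 = 0.1167.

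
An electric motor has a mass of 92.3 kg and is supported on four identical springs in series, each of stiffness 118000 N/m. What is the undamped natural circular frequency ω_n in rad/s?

17.9 rad/s

Series springs: 1/k_eq = 4/118000, so k_eq = 118000/4 = 29500 N/m.
ω_n = √(k_eq/m) = √(29500/92.3) = √319.6 = 17.88 rad/s.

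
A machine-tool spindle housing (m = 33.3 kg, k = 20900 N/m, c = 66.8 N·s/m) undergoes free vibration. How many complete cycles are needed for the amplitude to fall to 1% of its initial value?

ζ = c/(2√(km)) = 66.8/(2√(20900 × 33.3)) = 66.8/1668 = 0.04004.
Logarithmic decrement δ = 2πζ/√(1 − ζ²) = 2π × 0.04004/√(1 − 0.00160) = 0.2518.
x_n/x₀ = e^(−nδ) ≤ 0.01; take ln: n ≥ ln(1/0.01)/δ = 4.605/0.2518 = 18.29.
So 19 complete cycles are required.

19 cycles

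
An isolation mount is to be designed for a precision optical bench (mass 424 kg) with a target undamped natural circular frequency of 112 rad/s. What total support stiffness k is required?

5320000 N/m

k = m·ω_n² = 424 × 112.0² = 424 × 12540 = 5319000 N/m.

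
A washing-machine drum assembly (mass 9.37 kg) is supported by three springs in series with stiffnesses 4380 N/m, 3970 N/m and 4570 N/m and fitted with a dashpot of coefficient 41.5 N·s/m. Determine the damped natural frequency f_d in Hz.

1.93 Hz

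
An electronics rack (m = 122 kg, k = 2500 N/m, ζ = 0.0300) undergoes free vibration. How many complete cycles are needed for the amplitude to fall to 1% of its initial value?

Logarithmic decrement δ = 2πζ/√(1 − ζ²) = 2π × 0.03000/√(1 − 0.000900) = 0.1886.
x_n/x₀ = e^(−nδ) ≤ 0.01; take ln: n ≥ ln(1/0.01)/δ = 4.605/0.1886 = 24.42.
So 25 complete cycles are required.

25 cycles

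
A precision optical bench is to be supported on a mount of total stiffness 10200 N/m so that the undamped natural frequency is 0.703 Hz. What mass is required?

523 kg

ω_n = 2πf_n = 2π × 0.703 = 4.417 rad/s.
m = k/ω_n² = 10200/4.417² = 10200/19.51 = 522.8 kg.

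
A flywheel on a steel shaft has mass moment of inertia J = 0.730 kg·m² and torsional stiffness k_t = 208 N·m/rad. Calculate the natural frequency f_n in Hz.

2.69 Hz

ω_n = √(k_t/J) = √(208/0.730) = √284.9 = 16.88 rad/s.
f_n = ω_n/(2π) = 16.88/6.283 = 2.687 Hz.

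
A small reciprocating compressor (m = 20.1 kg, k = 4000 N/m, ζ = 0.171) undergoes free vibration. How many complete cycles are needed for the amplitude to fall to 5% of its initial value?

3 cycles

Logarithmic decrement δ = 2πζ/√(1 − ζ²) = 2π × 0.1710/√(1 − 0.0292) = 1.090.
x_n/x₀ = e^(−nδ) ≤ 0.05; take ln: n ≥ ln(1/0.05)/δ = 2.996/1.090 = 2.747.
So 3 complete cycles are required.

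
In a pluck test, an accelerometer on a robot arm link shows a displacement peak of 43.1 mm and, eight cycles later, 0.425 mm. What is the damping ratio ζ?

Logarithmic decrement δ = (1/n)·ln(x₀/x_n) = (1/8)·ln(43.1/0.425) = (1/8)·ln(101.4) = 0.5774.
ζ = δ/√(4π² + δ²) = 0.5774/√(39.48 + 0.333) = 0.5774/6.310 = 0.09151.

0.0915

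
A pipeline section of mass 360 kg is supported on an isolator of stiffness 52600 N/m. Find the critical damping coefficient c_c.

c_c = 2√(k·m) = 2√(52600 × 360) = 2 × 4352 = 8703 N·s/m.

8700 N·s/m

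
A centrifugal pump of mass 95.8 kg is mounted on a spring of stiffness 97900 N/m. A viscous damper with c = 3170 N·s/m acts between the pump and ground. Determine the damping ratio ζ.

0.518

ω_n = √(k/m) = √(97900/95.8) = 31.97 rad/s.
Critical damping c_c = 2√(k·m) = 2√(97900 × 95.8) = 6125 N·s/m, so ζ = c/c_c = 3170/6125 = 0.5176.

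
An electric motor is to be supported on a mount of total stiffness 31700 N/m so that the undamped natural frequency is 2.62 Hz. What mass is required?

117 kg

ω_n = 2πf_n = 2π × 2.62 = 16.46 rad/s.
m = k/ω_n² = 31700/16.46² = 31700/271.0 = 117.0 kg.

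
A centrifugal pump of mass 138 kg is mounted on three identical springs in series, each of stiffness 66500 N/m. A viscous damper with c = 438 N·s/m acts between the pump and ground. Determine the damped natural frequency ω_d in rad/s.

Series springs: 1/k_eq = 3/66500, so k_eq = 66500/3 = 22170 N/m.
ω_n = √(k_eq/m) = √(22170/138) = 12.67 rad/s.
Critical damping c_c = 2√(k_eq·m) = 2√(22170 × 138) = 3498 N·s/m, so ζ = c/c_c = 438/3498 = 0.1252.
ω_d = ω_n√(1 − ζ²) = 12.67 × √(1 − 0.0157) = 12.57 rad/s.

12.6 rad/s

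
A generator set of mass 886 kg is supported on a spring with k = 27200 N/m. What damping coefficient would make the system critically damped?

9820 N·s/m

c_c = 2√(k·m) = 2√(27200 × 886) = 2 × 4909 = 9818 N·s/m.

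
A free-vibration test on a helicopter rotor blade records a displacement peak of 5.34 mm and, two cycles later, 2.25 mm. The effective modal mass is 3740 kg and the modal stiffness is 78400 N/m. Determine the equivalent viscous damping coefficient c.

Logarithmic decrement δ = (1/n)·ln(x₀/x_n) = (1/2)·ln(5.34/2.25) = (1/2)·ln(2.373) = 0.4321.
ζ = δ/√(4π² + δ²) = 0.4321/√(39.48 + 0.187) = 0.4321/6.298 = 0.06862.
c = ζ · 2√(km) = 0.06862 × 2√(78400 × 3740) = 0.06862 × 34250 = 2350 N·s/m.

2350 N·s/m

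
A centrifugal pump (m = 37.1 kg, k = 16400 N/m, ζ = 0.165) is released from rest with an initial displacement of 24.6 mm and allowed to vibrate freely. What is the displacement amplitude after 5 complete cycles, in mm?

Logarithmic decrement δ = 2πζ/√(1 − ζ²) = 2π × 0.1650/√(1 − 0.0272) = 1.051.
After n cycles, x_n/x₀ = e^(−nδ), so x_5 = 24.6 × e^(−5 × 1.051) = 24.6 × 0.005218 = 0.1284 mm.

0.128 mm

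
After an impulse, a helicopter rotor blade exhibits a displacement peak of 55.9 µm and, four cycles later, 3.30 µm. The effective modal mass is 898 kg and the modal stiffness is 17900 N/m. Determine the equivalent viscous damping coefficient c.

Logarithmic decrement δ = (1/n)·ln(x₀/x_n) = (1/4)·ln(55.9/3.30) = (1/4)·ln(16.94) = 0.7074.
ζ = δ/√(4π² + δ²) = 0.7074/√(39.48 + 0.500) = 0.7074/6.323 = 0.1119.
c = ζ · 2√(km) = 0.1119 × 2√(17900 × 898) = 0.1119 × 8019 = 897.1 N·s/m.

897 N·s/m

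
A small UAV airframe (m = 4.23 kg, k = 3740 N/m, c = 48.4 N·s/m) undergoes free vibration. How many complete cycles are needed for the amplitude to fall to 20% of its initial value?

ζ = c/(2√(km)) = 48.4/(2√(3740 × 4.23)) = 48.4/251.6 = 0.1924.
Logarithmic decrement δ = 2πζ/√(1 − ζ²) = 2π × 0.1924/√(1 − 0.0370) = 1.232.
x_n/x₀ = e^(−nδ) ≤ 0.2; take ln: n ≥ ln(1/0.2)/δ = 1.609/1.232 = 1.306.
So 2 complete cycles are required.

2 cycles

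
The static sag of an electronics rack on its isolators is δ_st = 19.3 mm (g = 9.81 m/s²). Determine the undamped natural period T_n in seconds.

0.279 s

ω_n = √(g/δ_st) = √(9.81/0.0193) = √508.3 = 22.55 rad/s.
T_n = 2π/ω_n = 6.283/22.55 = 0.2787 s.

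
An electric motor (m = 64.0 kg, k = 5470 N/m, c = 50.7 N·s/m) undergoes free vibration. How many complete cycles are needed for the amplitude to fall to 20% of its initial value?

ζ = c/(2√(km)) = 50.7/(2√(5470 × 64.0)) = 50.7/1183 = 0.04284.
Logarithmic decrement δ = 2πζ/√(1 − ζ²) = 2π × 0.04284/√(1 − 0.00184) = 0.2694.
x_n/x₀ = e^(−nδ) ≤ 0.2; take ln: n ≥ ln(1/0.2)/δ = 1.609/0.2694 = 5.973.
So 6 complete cycles are required.

6 cycles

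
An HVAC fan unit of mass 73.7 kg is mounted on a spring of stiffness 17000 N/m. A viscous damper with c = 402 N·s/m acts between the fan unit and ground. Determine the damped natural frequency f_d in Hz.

2.38 Hz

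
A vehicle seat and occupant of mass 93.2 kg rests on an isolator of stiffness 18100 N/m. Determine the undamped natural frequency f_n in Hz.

ω_n = √(k/m) = √(18100/93.2) = √194.2 = 13.94 rad/s.
f_n = ω_n/(2π) = 13.94/6.283 = 2.218 Hz.

2.22 Hz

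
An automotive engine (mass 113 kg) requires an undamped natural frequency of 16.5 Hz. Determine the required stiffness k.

1210000 N/m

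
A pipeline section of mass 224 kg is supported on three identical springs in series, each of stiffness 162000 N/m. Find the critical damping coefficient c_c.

6960 N·s/m

Series springs: 1/k_eq = 3/162000, so k_eq = 162000/3 = 54000 N/m.
c_c = 2√(k_eq·m) = 2√(54000 × 224) = 2 × 3478 = 6956 N·s/m.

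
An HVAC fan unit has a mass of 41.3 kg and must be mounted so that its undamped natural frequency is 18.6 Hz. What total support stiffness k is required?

ω_n = 2πf_n = 2π × 18.6 = 116.9 rad/s.
k = m·ω_n² = 41.3 × 116.9² = 41.3 × 13660 = 564100 N/m.

564000 N/m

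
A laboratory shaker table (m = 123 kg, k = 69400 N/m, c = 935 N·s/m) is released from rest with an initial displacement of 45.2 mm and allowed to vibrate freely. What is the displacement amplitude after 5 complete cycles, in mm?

0.278 mm

ζ = c/(2√(km)) = 935/(2√(69400 × 123)) = 935/5843 = 0.1600.
Logarithmic decrement δ = 2πζ/√(1 − ζ²) = 2π × 0.1600/√(1 − 0.0256) = 1.019.
After n cycles, x_n/x₀ = e^(−nδ), so x_5 = 45.2 × e^(−5 × 1.019) = 45.2 × 0.006143 = 0.2776 mm.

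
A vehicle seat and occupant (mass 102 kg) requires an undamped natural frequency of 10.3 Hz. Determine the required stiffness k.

427000 N/m

ω_n = 2πf_n = 2π × 10.3 = 64.72 rad/s.
k = m·ω_n² = 102 × 64.72² = 102 × 4188 = 427200 N/m.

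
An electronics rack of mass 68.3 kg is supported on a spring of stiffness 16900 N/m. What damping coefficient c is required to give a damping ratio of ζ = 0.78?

1680 N·s/m

c_c = 2√(k·m) = 2√(16900 × 68.3) = 2149 N·s/m.
c = ζ·c_c = 0.78 × 2149 = 1676 N·s/m.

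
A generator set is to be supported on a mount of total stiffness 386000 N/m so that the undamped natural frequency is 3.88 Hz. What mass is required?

649 kg

ω_n = 2πf_n = 2π × 3.88 = 24.38 rad/s.
m = k/ω_n² = 386000/24.38² = 386000/594.3 = 649.5 kg.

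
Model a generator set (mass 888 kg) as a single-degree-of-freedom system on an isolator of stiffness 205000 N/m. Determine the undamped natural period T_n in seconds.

0.414 s

ω_n = √(k/m) = √(205000/888) = √230.9 = 15.19 rad/s.
T_n = 2π/ω_n = 6.283/15.19 = 0.4135 s.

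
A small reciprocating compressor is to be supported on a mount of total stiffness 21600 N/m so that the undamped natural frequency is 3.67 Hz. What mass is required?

ω_n = 2πf_n = 2π × 3.67 = 23.06 rad/s.
m = k/ω_n² = 21600/23.06² = 21600/531.7 = 40.62 kg.

40.6 kg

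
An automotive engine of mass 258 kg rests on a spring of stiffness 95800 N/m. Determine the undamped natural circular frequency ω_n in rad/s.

19.3 rad/s

ω_n = √(k/m) = √(95800/258) = √371.3 = 19.27 rad/s.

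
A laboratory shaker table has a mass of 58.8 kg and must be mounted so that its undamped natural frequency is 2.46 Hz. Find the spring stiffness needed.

ω_n = 2πf_n = 2π × 2.46 = 15.46 rad/s.
k = m·ω_n² = 58.8 × 15.46² = 58.8 × 238.9 = 14050 N/m.

14000 N/m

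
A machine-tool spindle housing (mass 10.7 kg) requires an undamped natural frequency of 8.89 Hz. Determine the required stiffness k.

33400 N/m

ω_n = 2πf_n = 2π × 8.89 = 55.86 rad/s.
k = m·ω_n² = 10.7 × 55.86² = 10.7 × 3120 = 33380 N/m.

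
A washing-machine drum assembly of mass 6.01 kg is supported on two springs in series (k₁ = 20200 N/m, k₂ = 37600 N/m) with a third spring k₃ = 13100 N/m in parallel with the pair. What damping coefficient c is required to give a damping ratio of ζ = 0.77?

612 N·s/m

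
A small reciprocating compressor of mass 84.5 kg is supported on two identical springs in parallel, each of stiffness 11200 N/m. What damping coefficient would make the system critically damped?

2750 N·s/m

Parallel springs add: k_eq = 2 × 11200 = 22400 N/m.
c_c = 2√(k_eq·m) = 2√(22400 × 84.5) = 2 × 1376 = 2752 N·s/m.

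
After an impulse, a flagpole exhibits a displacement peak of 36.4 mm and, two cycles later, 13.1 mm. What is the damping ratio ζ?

Logarithmic decrement δ = (1/n)·ln(x₀/x_n) = (1/2)·ln(36.4/13.1) = (1/2)·ln(2.779) = 0.5110.
ζ = δ/√(4π² + δ²) = 0.5110/√(39.48 + 0.261) = 0.5110/6.304 = 0.08106.

0.0811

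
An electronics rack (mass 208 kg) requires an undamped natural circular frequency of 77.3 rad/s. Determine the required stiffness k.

1240000 N/m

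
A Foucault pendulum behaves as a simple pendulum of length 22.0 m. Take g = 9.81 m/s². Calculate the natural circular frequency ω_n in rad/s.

0.668 rad/s

For a simple pendulum ω_n = √(g/L) = √(9.81/22.0) = √0.4459 = 0.6678 rad/s.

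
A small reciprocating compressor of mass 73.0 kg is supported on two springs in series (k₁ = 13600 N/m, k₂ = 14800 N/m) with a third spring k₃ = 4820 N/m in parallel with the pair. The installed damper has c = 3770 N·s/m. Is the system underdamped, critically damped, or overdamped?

overdamped

Series pair: k_s = k₁k₂/(k₁+k₂) = (13600)(14800)/(13600 + 14800) = 7087 N/m. In parallel with k₃: k_eq = 7087 + 4820 = 11910 N/m.
c_c = 2√(k_eq·m) = 1865 N·s/m; ζ = c/c_c = 3770/1865 = 2.02.
Since ζ > 1 the system is overdamped.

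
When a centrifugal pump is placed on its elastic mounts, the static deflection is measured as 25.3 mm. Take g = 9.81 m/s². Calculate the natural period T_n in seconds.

0.319 s

ω_n = √(g/δ_st) = √(9.81/0.0253) = √387.7 = 19.69 rad/s.
T_n = 2π/ω_n = 6.283/19.69 = 0.3191 s.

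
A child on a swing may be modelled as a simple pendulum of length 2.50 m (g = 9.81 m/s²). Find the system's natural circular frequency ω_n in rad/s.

For a simple pendulum ω_n = √(g/L) = √(9.81/2.50) = √3.924 = 1.981 rad/s.

1.98 rad/s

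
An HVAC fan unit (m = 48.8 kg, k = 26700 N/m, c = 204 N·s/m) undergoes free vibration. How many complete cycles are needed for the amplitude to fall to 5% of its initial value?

6 cycles

ζ = c/(2√(km)) = 204/(2√(26700 × 48.8)) = 204/2283 = 0.08936.
Logarithmic decrement δ = 2πζ/√(1 − ζ²) = 2π × 0.08936/√(1 − 0.00798) = 0.5637.
x_n/x₀ = e^(−nδ) ≤ 0.05; take ln: n ≥ ln(1/0.05)/δ = 2.996/0.5637 = 5.314.
So 6 complete cycles are required.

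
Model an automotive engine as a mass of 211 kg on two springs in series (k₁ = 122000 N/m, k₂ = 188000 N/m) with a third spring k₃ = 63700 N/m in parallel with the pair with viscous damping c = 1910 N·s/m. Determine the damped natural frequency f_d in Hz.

Series pair: k_s = k₁k₂/(k₁+k₂) = (122000)(188000)/(122000 + 188000) = 73990 N/m. In parallel with k₃: k_eq = 73990 + 63700 = 137700 N/m.
ω_n = √(k_eq/m) = √(137700/211) = 25.54 rad/s.
Critical damping c_c = 2√(k_eq·m) = 2√(137700 × 211) = 10780 N·s/m, so ζ = c/c_c = 1910/10780 = 0.1772.
ω_d = ω_n√(1 − ζ²) = 25.54 × √(1 − 0.0314) = 25.14 rad/s.
f_d = ω_d/(2π) = 4.001 Hz.

4.00 Hz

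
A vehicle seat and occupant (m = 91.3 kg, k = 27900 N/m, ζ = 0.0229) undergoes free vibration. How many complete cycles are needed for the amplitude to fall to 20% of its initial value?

Logarithmic decrement δ = 2πζ/√(1 − ζ²) = 2π × 0.02290/√(1 − 0.000524) = 0.1439.
x_n/x₀ = e^(−nδ) ≤ 0.2; take ln: n ≥ ln(1/0.2)/δ = 1.609/0.1439 = 11.18.
So 12 complete cycles are required.

12 cycles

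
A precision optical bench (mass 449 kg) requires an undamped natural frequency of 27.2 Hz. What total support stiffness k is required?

13100000 N/m

ω_n = 2πf_n = 2π × 27.2 = 170.9 rad/s.
k = m·ω_n² = 449 × 170.9² = 449 × 29210 = 13110000 N/m.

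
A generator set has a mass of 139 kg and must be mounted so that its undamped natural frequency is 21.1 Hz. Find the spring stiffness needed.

ω_n = 2πf_n = 2π × 21.1 = 132.6 rad/s.
k = m·ω_n² = 139 × 132.6² = 139 × 17580 = 2443000 N/m.

2440000 N/m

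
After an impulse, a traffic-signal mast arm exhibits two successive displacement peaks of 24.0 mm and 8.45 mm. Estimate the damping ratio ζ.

0.164

Logarithmic decrement δ = (1/n)·ln(x₀/x_n) = (1/1)·ln(24.0/8.45) = (1/1)·ln(2.840) = 1.044.
ζ = δ/√(4π² + δ²) = 1.044/√(39.48 + 1.09) = 1.044/6.369 = 0.1639.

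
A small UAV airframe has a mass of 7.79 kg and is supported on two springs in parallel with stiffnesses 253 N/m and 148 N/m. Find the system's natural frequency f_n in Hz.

Parallel springs add: k_eq = 253 + 148 = 401.0 N/m.
ω_n = √(k_eq/m) = √(401.0/7.79) = √51.48 = 7.175 rad/s.
f_n = ω_n/(2π) = 7.175/6.283 = 1.142 Hz.

1.14 Hz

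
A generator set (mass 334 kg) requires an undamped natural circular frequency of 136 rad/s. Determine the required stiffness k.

k = m·ω_n² = 334 × 136.0² = 334 × 18500 = 6178000 N/m.

6180000 N/m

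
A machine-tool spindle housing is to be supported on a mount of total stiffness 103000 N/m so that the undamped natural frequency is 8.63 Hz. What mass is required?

35.0 kg

ω_n = 2πf_n = 2π × 8.63 = 54.22 rad/s.
m = k/ω_n² = 103000/54.22² = 103000/2940 = 35.03 kg.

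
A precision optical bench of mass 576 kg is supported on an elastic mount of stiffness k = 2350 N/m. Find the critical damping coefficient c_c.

2330 N·s/m

c_c = 2√(k·m) = 2√(2350 × 576) = 2 × 1163 = 2327 N·s/m.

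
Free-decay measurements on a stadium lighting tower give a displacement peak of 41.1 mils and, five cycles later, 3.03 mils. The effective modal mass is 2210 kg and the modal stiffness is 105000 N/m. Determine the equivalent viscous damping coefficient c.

Logarithmic decrement δ = (1/n)·ln(x₀/x_n) = (1/5)·ln(41.1/3.03) = (1/5)·ln(13.56) = 0.5215.
ζ = δ/√(4π² + δ²) = 0.5215/√(39.48 + 0.272) = 0.5215/6.305 = 0.08271.
c = ζ · 2√(km) = 0.08271 × 2√(105000 × 2210) = 0.08271 × 30470 = 2520 N·s/m.

2520 N·s/m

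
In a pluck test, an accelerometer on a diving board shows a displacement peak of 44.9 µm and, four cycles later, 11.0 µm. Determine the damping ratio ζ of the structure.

0.0559

Logarithmic decrement δ = (1/n)·ln(x₀/x_n) = (1/4)·ln(44.9/11.0) = (1/4)·ln(4.082) = 0.3516.
ζ = δ/√(4π² + δ²) = 0.3516/√(39.48 + 0.124) = 0.3516/6.293 = 0.05588.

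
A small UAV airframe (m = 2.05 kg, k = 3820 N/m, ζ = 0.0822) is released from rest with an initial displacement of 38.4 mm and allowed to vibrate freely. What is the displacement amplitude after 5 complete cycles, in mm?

Logarithmic decrement δ = 2πζ/√(1 − ζ²) = 2π × 0.08220/√(1 − 0.00676) = 0.5182.
After n cycles, x_n/x₀ = e^(−nδ), so x_5 = 38.4 × e^(−5 × 0.5182) = 38.4 × 0.07493 = 2.877 mm.

2.88 mm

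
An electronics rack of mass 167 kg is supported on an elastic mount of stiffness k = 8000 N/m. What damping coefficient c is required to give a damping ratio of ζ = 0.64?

c_c = 2√(k·m) = 2√(8000 × 167) = 2312 N·s/m.
c = ζ·c_c = 0.64 × 2312 = 1479 N·s/m.

1480 N·s/m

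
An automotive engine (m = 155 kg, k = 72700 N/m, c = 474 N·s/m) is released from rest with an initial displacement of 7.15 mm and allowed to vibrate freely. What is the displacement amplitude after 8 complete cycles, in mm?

0.204 mm

ζ = c/(2√(km)) = 474/(2√(72700 × 155)) = 474/6714 = 0.07060.
Logarithmic decrement δ = 2πζ/√(1 − ζ²) = 2π × 0.07060/√(1 − 0.00498) = 0.4447.
After n cycles, x_n/x₀ = e^(−nδ), so x_8 = 7.15 × e^(−8 × 0.4447) = 7.15 × 0.02850 = 0.2038 mm.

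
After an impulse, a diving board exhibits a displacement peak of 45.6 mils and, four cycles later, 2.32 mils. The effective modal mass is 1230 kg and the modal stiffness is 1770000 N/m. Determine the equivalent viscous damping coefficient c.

Logarithmic decrement δ = (1/n)·ln(x₀/x_n) = (1/4)·ln(45.6/2.32) = (1/4)·ln(19.66) = 0.7446.
ζ = δ/√(4π² + δ²) = 0.7446/√(39.48 + 0.554) = 0.7446/6.327 = 0.1177.
c = ζ · 2√(km) = 0.1177 × 2√(1770000 × 1230) = 0.1177 × 93320 = 10980 N·s/m.

11000 N·s/m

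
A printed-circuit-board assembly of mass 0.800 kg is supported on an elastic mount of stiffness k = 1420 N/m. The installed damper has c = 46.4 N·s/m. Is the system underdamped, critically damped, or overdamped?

underdamped

c_c = 2√(k·m) = 67.41 N·s/m; ζ = c/c_c = 46.4/67.41 = 0.688.
Since ζ < 1 the system is underdamped.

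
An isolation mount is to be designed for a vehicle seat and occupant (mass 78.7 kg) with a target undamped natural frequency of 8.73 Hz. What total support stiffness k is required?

237000 N/m

ω_n = 2πf_n = 2π × 8.73 = 54.85 rad/s.
k = m·ω_n² = 78.7 × 54.85² = 78.7 × 3009 = 236800 N/m.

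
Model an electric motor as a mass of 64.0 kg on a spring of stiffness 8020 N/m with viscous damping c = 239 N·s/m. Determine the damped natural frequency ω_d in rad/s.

11.0 rad/s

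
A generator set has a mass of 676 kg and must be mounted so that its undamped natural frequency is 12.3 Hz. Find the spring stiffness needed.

ω_n = 2πf_n = 2π × 12.3 = 77.28 rad/s.
k = m·ω_n² = 676 × 77.28² = 676 × 5973 = 4038000 N/m.

4040000 N/m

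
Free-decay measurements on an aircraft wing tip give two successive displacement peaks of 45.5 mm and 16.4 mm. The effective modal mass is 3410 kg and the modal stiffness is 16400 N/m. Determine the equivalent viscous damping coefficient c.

Logarithmic decrement δ = (1/n)·ln(x₀/x_n) = (1/1)·ln(45.5/16.4) = (1/1)·ln(2.774) = 1.020.
ζ = δ/√(4π² + δ²) = 1.020/√(39.48 + 1.04) = 1.020/6.366 = 0.1603.
c = ζ · 2√(km) = 0.1603 × 2√(16400 × 3410) = 0.1603 × 14960 = 2398 N·s/m.

2400 N·s/m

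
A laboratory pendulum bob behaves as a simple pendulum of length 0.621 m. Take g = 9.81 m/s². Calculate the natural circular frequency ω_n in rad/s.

3.97 rad/s

For a simple pendulum ω_n = √(g/L) = √(9.81/0.621) = √15.80 = 3.975 rad/s.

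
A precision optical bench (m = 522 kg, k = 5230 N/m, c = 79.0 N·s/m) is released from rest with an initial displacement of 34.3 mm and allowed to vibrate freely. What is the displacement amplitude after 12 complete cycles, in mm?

ζ = c/(2√(km)) = 79.0/(2√(5230 × 522)) = 79.0/3305 = 0.02391.
Logarithmic decrement δ = 2πζ/√(1 − ζ²) = 2π × 0.02391/√(1 − 0.000572) = 0.1503.
After n cycles, x_n/x₀ = e^(−nδ), so x_12 = 34.3 × e^(−12 × 0.1503) = 34.3 × 0.1648 = 5.653 mm.

5.65 mm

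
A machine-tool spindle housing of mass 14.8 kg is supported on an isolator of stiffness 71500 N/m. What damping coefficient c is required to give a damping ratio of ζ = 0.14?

c_c = 2√(k·m) = 2√(71500 × 14.8) = 2057 N·s/m.
c = ζ·c_c = 0.14 × 2057 = 288.0 N·s/m.

288 N·s/m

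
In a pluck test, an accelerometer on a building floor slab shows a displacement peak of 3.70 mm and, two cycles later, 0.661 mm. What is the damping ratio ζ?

Logarithmic decrement δ = (1/n)·ln(x₀/x_n) = (1/2)·ln(3.70/0.661) = (1/2)·ln(5.598) = 0.8612.
ζ = δ/√(4π² + δ²) = 0.8612/√(39.48 + 0.742) = 0.8612/6.342 = 0.1358.

0.136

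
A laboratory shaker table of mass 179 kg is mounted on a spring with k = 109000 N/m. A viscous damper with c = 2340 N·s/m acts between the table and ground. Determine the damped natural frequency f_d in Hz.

ω_n = √(k/m) = √(109000/179) = 24.68 rad/s.
Critical damping c_c = 2√(k·m) = 2√(109000 × 179) = 8834 N·s/m, so ζ = c/c_c = 2340/8834 = 0.2649.
ω_d = ω_n√(1 − ζ²) = 24.68 × √(1 − 0.0702) = 23.80 rad/s.
f_d = ω_d/(2π) = 3.787 Hz.

3.79 Hz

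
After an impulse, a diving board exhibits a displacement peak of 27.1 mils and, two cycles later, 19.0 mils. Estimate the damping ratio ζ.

0.0282

Logarithmic decrement δ = (1/n)·ln(x₀/x_n) = (1/2)·ln(27.1/19.0) = (1/2)·ln(1.426) = 0.1775.
ζ = δ/√(4π² + δ²) = 0.1775/√(39.48 + 0.0315) = 0.1775/6.286 = 0.02825.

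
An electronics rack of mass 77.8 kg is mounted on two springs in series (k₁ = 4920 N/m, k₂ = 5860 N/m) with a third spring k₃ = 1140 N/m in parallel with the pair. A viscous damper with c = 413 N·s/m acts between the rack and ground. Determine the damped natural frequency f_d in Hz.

1.03 Hz

Series pair: k_s = k₁k₂/(k₁+k₂) = (4920)(5860)/(4920 + 5860) = 2675 N/m. In parallel with k₃: k_eq = 2675 + 1140 = 3815 N/m.
ω_n = √(k_eq/m) = √(3815/77.8) = 7.002 rad/s.
Critical damping c_c = 2√(k_eq·m) = 2√(3815 × 77.8) = 1090 N·s/m, so ζ = c/c_c = 413/1090 = 0.3791.
ω_d = ω_n√(1 − ζ²) = 7.002 × √(1 − 0.144) = 6.480 rad/s.
f_d = ω_d/(2π) = 1.031 Hz.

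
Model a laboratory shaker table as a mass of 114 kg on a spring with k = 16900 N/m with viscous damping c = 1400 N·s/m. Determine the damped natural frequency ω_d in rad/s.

10.5 rad/s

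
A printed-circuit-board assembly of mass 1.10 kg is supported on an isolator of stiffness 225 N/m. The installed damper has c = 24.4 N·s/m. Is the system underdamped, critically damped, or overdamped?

c_c = 2√(k·m) = 31.46 N·s/m; ζ = c/c_c = 24.4/31.46 = 0.775.
Since ζ < 1 the system is underdamped.

underdamped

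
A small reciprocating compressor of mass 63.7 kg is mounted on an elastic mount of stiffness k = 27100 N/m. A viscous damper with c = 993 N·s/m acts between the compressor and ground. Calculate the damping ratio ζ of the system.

0.378

ω_n = √(k/m) = √(27100/63.7) = 20.63 rad/s.
Critical damping c_c = 2√(k·m) = 2√(27100 × 63.7) = 2628 N·s/m, so ζ = c/c_c = 993/2628 = 0.3779.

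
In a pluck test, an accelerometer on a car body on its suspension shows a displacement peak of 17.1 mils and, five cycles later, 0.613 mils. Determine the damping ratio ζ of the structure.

0.105

Logarithmic decrement δ = (1/n)·ln(x₀/x_n) = (1/5)·ln(17.1/0.613) = (1/5)·ln(27.90) = 0.6657.
ζ = δ/√(4π² + δ²) = 0.6657/√(39.48 + 0.443) = 0.6657/6.318 = 0.1054.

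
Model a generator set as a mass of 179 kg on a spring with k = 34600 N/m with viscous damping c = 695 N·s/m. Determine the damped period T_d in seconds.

0.456 s

ω_n = √(k/m) = √(34600/179) = 13.90 rad/s.
Critical damping c_c = 2√(k·m) = 2√(34600 × 179) = 4977 N·s/m, so ζ = c/c_c = 695/4977 = 0.1396.
ω_d = ω_n√(1 − ζ²) = 13.90 × √(1 − 0.0195) = 13.77 rad/s.
T_d = 2π/ω_d = 0.4564 s.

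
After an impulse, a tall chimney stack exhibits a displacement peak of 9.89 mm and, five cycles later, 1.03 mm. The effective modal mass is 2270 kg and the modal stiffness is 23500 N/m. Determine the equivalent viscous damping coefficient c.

Logarithmic decrement δ = (1/n)·ln(x₀/x_n) = (1/5)·ln(9.89/1.03) = (1/5)·ln(9.602) = 0.4524.
ζ = δ/√(4π² + δ²) = 0.4524/√(39.48 + 0.205) = 0.4524/6.299 = 0.07181.
c = ζ · 2√(km) = 0.07181 × 2√(23500 × 2270) = 0.07181 × 14610 = 1049 N·s/m.

1050 N·s/m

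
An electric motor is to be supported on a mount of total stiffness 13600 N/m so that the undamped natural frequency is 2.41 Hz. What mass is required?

ω_n = 2πf_n = 2π × 2.41 = 15.14 rad/s.
m = k/ω_n² = 13600/15.14² = 13600/229.3 = 59.31 kg.

59.3 kg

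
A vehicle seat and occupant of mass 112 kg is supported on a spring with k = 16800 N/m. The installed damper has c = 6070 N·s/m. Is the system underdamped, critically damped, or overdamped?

overdamped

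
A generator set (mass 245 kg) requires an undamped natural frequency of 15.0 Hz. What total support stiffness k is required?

ω_n = 2πf_n = 2π × 15.0 = 94.25 rad/s.
k = m·ω_n² = 245 × 94.25² = 245 × 8883 = 2176000 N/m.

2180000 N/m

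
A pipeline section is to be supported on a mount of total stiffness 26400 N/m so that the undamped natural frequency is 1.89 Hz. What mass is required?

ω_n = 2πf_n = 2π × 1.89 = 11.88 rad/s.
m = k/ω_n² = 26400/11.88² = 26400/141.0 = 187.2 kg.

187 kg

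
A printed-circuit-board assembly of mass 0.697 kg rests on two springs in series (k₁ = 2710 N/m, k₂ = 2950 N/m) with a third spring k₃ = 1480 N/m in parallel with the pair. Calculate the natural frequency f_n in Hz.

Series pair: k_s = k₁k₂/(k₁+k₂) = (2710)(2950)/(2710 + 2950) = 1412 N/m. In parallel with k₃: k_eq = 1412 + 1480 = 2892 N/m.
ω_n = √(k_eq/m) = √(2892/0.697) = √4150 = 64.42 rad/s.
f_n = ω_n/(2π) = 64.42/6.283 = 10.25 Hz.

10.3 Hz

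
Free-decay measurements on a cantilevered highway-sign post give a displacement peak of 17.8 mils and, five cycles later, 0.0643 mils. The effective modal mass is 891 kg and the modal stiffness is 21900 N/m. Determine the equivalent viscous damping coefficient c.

1560 N·s/m

Logarithmic decrement δ = (1/n)·ln(x₀/x_n) = (1/5)·ln(17.8/0.0643) = (1/5)·ln(276.8) = 1.125.
ζ = δ/√(4π² + δ²) = 1.125/√(39.48 + 1.26) = 1.125/6.383 = 0.1762.
c = ζ · 2√(km) = 0.1762 × 2√(21900 × 891) = 0.1762 × 8835 = 1557 N·s/m.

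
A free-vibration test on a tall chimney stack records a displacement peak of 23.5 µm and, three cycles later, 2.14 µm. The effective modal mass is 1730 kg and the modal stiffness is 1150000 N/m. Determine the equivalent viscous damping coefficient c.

Logarithmic decrement δ = (1/n)·ln(x₀/x_n) = (1/3)·ln(23.5/2.14) = (1/3)·ln(10.98) = 0.7987.
ζ = δ/√(4π² + δ²) = 0.7987/√(39.48 + 0.638) = 0.7987/6.334 = 0.1261.
c = ζ · 2√(km) = 0.1261 × 2√(1150000 × 1730) = 0.1261 × 89210 = 11250 N·s/m.

11200 N·s/m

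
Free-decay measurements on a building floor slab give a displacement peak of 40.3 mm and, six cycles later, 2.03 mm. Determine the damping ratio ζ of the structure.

Logarithmic decrement δ = (1/n)·ln(x₀/x_n) = (1/6)·ln(40.3/2.03) = (1/6)·ln(19.85) = 0.4981.
ζ = δ/√(4π² + δ²) = 0.4981/√(39.48 + 0.248) = 0.4981/6.303 = 0.07902.

0.0790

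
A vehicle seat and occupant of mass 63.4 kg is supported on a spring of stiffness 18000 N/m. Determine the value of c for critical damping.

c_c = 2√(k·m) = 2√(18000 × 63.4) = 2 × 1068 = 2137 N·s/m.

2140 N·s/m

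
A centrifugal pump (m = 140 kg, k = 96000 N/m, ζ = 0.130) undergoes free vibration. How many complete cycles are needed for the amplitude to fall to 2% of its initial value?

5 cycles

Logarithmic decrement δ = 2πζ/√(1 − ζ²) = 2π × 0.1300/√(1 − 0.0169) = 0.8238.
x_n/x₀ = e^(−nδ) ≤ 0.02; take ln: n ≥ ln(1/0.02)/δ = 3.912/0.8238 = 4.749.
So 5 complete cycles are required.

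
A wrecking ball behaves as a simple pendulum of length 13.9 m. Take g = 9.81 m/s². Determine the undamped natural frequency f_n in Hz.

0.134 Hz

For a simple pendulum ω_n = √(g/L) = √(9.81/13.9) = √0.7058 = 0.8401 rad/s.
f_n = ω_n/(2π) = 0.8401/6.283 = 0.1337 Hz.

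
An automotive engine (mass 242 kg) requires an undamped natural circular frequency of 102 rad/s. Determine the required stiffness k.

k = m·ω_n² = 242 × 102.0² = 242 × 10400 = 2518000 N/m.

2520000 N/m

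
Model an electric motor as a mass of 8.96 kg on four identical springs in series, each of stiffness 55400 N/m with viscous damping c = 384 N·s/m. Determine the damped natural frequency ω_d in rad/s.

33.0 rad/s

Series springs: 1/k_eq = 4/55400, so k_eq = 55400/4 = 13850 N/m.
ω_n = √(k_eq/m) = √(13850/8.96) = 39.32 rad/s.
Critical damping c_c = 2√(k_eq·m) = 2√(13850 × 8.96) = 704.5 N·s/m, so ζ = c/c_c = 384/704.5 = 0.5450.
ω_d = ω_n√(1 − ζ²) = 39.32 × √(1 − 0.297) = 32.96 rad/s.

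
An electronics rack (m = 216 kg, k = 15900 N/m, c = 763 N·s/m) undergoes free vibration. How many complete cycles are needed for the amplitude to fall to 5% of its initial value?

ζ = c/(2√(km)) = 763/(2√(15900 × 216)) = 763/3706 = 0.2059.
Logarithmic decrement δ = 2πζ/√(1 − ζ²) = 2π × 0.2059/√(1 − 0.0424) = 1.322.
x_n/x₀ = e^(−nδ) ≤ 0.05; take ln: n ≥ ln(1/0.05)/δ = 2.996/1.322 = 2.266.
So 3 complete cycles are required.

3 cycles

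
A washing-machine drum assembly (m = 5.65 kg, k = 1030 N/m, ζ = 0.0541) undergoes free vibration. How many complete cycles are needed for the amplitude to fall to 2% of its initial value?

12 cycles

Logarithmic decrement δ = 2πζ/√(1 − ζ²) = 2π × 0.05410/√(1 − 0.00293) = 0.3404.
x_n/x₀ = e^(−nδ) ≤ 0.02; take ln: n ≥ ln(1/0.02)/δ = 3.912/0.3404 = 11.49.
So 12 complete cycles are required.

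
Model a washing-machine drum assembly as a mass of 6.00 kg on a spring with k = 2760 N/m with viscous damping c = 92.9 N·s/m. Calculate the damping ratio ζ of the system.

ω_n = √(k/m) = √(2760/6.00) = 21.45 rad/s.
Critical damping c_c = 2√(k·m) = 2√(2760 × 6.00) = 257.4 N·s/m, so ζ = c/c_c = 92.9/257.4 = 0.3610.

0.361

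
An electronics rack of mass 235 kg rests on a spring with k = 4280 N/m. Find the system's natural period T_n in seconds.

1.47 s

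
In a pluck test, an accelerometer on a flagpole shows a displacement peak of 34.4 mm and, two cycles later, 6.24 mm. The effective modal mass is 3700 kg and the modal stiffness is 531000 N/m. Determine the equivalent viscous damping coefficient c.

11900 N·s/m

Logarithmic decrement δ = (1/n)·ln(x₀/x_n) = (1/2)·ln(34.4/6.24) = (1/2)·ln(5.513) = 0.8535.
ζ = δ/√(4π² + δ²) = 0.8535/√(39.48 + 0.729) = 0.8535/6.341 = 0.1346.
c = ζ · 2√(km) = 0.1346 × 2√(531000 × 3700) = 0.1346 × 88650 = 11930 N·s/m.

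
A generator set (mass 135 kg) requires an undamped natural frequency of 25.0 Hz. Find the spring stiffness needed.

ω_n = 2πf_n = 2π × 25.0 = 157.1 rad/s.
k = m·ω_n² = 135 × 157.1² = 135 × 24670 = 3331000 N/m.

3330000 N/m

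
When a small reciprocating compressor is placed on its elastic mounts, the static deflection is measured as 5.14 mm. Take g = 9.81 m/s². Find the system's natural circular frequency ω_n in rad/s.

43.7 rad/s

ω_n = √(g/δ_st) = √(9.81/0.00514) = √1909 = 43.69 rad/s.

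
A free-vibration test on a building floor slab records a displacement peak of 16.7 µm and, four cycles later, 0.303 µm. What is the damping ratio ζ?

0.158

Logarithmic decrement δ = (1/n)·ln(x₀/x_n) = (1/4)·ln(16.7/0.303) = (1/4)·ln(55.12) = 1.002.
ζ = δ/√(4π² + δ²) = 1.002/√(39.48 + 1.00) = 1.002/6.363 = 0.1575.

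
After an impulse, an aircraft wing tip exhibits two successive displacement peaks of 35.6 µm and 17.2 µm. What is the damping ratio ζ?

0.115

Logarithmic decrement δ = (1/n)·ln(x₀/x_n) = (1/1)·ln(35.6/17.2) = (1/1)·ln(2.070) = 0.7274.
ζ = δ/√(4π² + δ²) = 0.7274/√(39.48 + 0.529) = 0.7274/6.325 = 0.1150.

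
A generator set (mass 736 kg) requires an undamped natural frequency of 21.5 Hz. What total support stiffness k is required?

13400000 N/m

ω_n = 2πf_n = 2π × 21.5 = 135.1 rad/s.
k = m·ω_n² = 736 × 135.1² = 736 × 18250 = 13430000 N/m.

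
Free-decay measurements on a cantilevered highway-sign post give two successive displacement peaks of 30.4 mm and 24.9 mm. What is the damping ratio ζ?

0.0317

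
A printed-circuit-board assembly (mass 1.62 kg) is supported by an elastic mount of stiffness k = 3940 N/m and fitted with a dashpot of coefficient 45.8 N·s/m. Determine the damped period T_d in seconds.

0.133 s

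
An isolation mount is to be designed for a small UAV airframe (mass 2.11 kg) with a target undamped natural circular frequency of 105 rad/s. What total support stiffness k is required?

k = m·ω_n² = 2.11 × 105.0² = 2.11 × 11020 = 23260 N/m.

23300 N/m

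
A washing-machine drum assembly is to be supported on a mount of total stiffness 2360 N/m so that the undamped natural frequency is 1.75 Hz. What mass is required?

ω_n = 2πf_n = 2π × 1.75 = 11.00 rad/s.
m = k/ω_n² = 2360/11.00² = 2360/120.9 = 19.52 kg.

19.5 kg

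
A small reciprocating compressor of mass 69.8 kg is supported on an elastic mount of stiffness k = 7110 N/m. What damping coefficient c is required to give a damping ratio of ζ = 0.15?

c_c = 2√(k·m) = 2√(7110 × 69.8) = 1409 N·s/m.
c = ζ·c_c = 0.15 × 1409 = 211.3 N·s/m.

211 N·s/m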